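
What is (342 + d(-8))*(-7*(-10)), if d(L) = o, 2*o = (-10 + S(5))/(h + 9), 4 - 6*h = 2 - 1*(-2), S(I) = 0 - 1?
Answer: 215075/9 ≈ 23897.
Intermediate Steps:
S(I) = -1
h = 0 (h = 2/3 - (2 - 1*(-2))/6 = 2/3 - (2 + 2)/6 = 2/3 - 1/6*4 = 2/3 - 2/3 = 0)
o = -11/18 (o = ((-10 - 1)/(0 + 9))/2 = (-11/9)/2 = (-11*1/9)/2 = (1/2)*(-11/9) = -11/18 ≈ -0.61111)
d(L) = -11/18
(342 + d(-8))*(-7*(-10)) = (342 - 11/18)*(-7*(-10)) = (6145/18)*70 = 215075/9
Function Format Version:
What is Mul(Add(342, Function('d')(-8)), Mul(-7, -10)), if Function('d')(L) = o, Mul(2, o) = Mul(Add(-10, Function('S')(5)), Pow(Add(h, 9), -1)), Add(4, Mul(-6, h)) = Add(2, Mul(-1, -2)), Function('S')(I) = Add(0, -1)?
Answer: Rational(215075, 9) ≈ 23897.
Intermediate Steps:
Function('S')(I) = -1
h = 0 (h = Add(Rational(2, 3), Mul(Rational(-1, 6), Add(2, Mul(-1, -2)))) = Add(Rational(2, 3), Mul(Rational(-1, 6), Add(2, 2))) = Add(Rational(2, 3), Mul(Rational(-1, 6), 4)) = Add(Rational(2, 3), Rational(-2, 3)) = 0)
o = Rational(-11, 18) (o = Mul(Rational(1, 2), Mul(Add(-10, -1), Pow(Add(0, 9), -1))) = Mul(Rational(1, 2), Mul(-11, Pow(9, -1))) = Mul(Rational(1, 2), Mul(-11, Rational(1, 9))) = Mul(Rational(1, 2), Rational(-11, 9)) = Rational(-11, 18) ≈ -0.61111)
Function('d')(L) = Rational(-11, 18)
Mul(Add(342, Function('d')(-8)), Mul(-7, -10)) = Mul(Add(342, Rational(-11, 18)), Mul(-7, -10)) = Mul(Rational(6145, 18), 70) = Rational(215075, 9)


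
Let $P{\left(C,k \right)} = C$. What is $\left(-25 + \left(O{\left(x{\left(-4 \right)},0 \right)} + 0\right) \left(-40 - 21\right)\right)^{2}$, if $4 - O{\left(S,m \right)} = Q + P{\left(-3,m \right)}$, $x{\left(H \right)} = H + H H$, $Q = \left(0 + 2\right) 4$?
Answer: $1296$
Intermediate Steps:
$Q = 8$ ($Q = 2 \cdot 4 = 8$)
$x{\left(H \right)} = H + H^{2}$
$O{\left(S,m \right)} = -1$ ($O{\left(S,m \right)} = 4 - \left(8 - 3\right) = 4 - 5 = -1$)
$\left(-25 + \left(O{\left(x{\left(-4 \right)},0 \right)} + 0\right) \left(-40 - 21\right)\right)^{2} = \left(-25 + \left(-1 + 0\right) \left(-40 - 21\right)\right)^{2} = \left(-25 - -61\right)^{2} = \left(-25 + 61\right)^{2} = 36^{2} = 1296$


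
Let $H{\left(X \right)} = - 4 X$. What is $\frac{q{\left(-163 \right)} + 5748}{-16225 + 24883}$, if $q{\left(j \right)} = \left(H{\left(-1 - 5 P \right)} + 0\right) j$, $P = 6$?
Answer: $- \frac{7232}{4329} \approx -1.6706$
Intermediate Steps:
$q{\left(j \right)} = 124 j$ ($q{\left(j \right)} = \left(- 4 \left(-1 - 30\right) + 0\right) j = \left(\left(-4\right) \left(-31\right) + 0\right) j = \left(124 + 0\right) j = 124 j$)
$\frac{q{\left(-163 \right)} + 5748}{-16225 + 24883} = \frac{124 \left(-163\right) + 5748}{-16225 + 24883} = \frac{-20212 + 5748}{8658} = \left(-14464\right) \frac{1}{8658} = - \frac{7232}{4329}$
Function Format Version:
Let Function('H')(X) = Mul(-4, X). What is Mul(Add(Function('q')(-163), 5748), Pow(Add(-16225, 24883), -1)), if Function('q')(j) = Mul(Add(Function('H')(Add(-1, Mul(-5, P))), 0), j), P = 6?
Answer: Rational(-7232, 4329) ≈ -1.6706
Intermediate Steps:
Function('q')(j) = Mul(124, j) (Function('q')(j) = Mul(Add(Mul(-4, Add(-1, Mul(-5, 6))), 0), j) = Mul(Add(Mul(-4, Add(-1, -30)), 0), j) = Mul(Add(Mul(-4, -31), 0), j) = Mul(Add(124, 0), j) = Mul(124, j))
Mul(Add(Function('q')(-163), 5748), Pow(Add(-16225, 24883), -1)) = Mul(Add(Mul(124, -163), 5748), Pow(Add(-16225, 24883), -1)) = Mul(Add(-20212, 5748), Pow(8658, -1)) = Mul(-14464, Rational(1, 8658)) = Rational(-7232, 4329)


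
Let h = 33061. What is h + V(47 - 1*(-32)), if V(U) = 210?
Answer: 33271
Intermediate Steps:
h + V(47 - 1*(-32)) = 33061 + 210 = 33271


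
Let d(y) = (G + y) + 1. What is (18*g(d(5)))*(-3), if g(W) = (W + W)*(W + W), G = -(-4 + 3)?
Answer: -10584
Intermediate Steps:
G = 1 (G = -1*(-1) = 1)
d(y) = 2 + y (d(y) = (1 + y) + 1 = 2 + y)
g(W) = 4*W**2 (g(W) = (2*W)*(2*W) = 4*W**2)
(18*g(d(5)))*(-3) = (18*(4*(2 + 5)**2))*(-3) = (18*(4*7**2))*(-3) = (18*(4*49))*(-3) = (18*196)*(-3) = 3528*(-3) = -10584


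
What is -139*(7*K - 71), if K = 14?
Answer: -3753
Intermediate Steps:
-139*(7*K - 71) = -139*(7*14 - 71) = -139*(98 - 71) = -139*27 = -3753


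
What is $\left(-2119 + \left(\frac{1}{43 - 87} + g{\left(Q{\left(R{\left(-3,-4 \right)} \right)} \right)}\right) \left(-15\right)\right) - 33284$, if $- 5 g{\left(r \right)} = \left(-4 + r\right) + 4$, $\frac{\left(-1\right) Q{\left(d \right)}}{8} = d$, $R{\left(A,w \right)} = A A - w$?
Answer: $- \frac{1571445}{44} \approx -35715.0$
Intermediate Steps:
$R{\left(A,w \right)} = A^{2} - w$
$Q{\left(d \right)} = - 8 d$
$g{\left(r \right)} = - \frac{r}{5}$ ($g{\left(r \right)} = - \frac{\left(-4 + r\right) + 4}{5} = - \frac{r}{5}$)
$\left(-2119 + \left(\frac{1}{43 - 87} + g{\left(Q{\left(R{\left(-3,-4 \right)} \right)} \right)}\right) \left(-15\right)\right) - 33284 = \left(-2119 + \left(\frac{1}{43 - 87} - \frac{\left(-8\right) \left(\left(-3\right)^{2} - -4\right)}{5}\right) \left(-15\right)\right) - 33284 = \left(-2119 + \left(\frac{1}{-44} - \frac{\left(-8\right) \left(9 + 4\right)}{5}\right) \left(-15\right)\right) - 33284 = \left(-2119 + \left(- \frac{1}{44} - \frac{\left(-8\right) 13}{5}\right) \left(-15\right)\right) - 33284 = \left(-2119 + \left(- \frac{1}{44} - - \frac{104}{5}\right) \left(-15\right)\right) - 33284 = \left(-2119 + \left(- \frac{1}{44} + \frac{104}{5}\right) \left(-15\right)\right) - 33284 = \left(-2119 + \frac{4571}{220} \left(-15\right)\right) - 33284 = \left(-2119 - \frac{13713}{44}\right) - 33284 = - \frac{106949}{44} - 33284 = - \frac{1571445}{44}$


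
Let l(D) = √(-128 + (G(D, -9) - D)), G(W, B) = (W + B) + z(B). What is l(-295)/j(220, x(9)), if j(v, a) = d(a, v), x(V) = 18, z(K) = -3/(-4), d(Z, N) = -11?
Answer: -I*√545/22 ≈ -1.0611*I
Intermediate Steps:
z(K) = ¾ (z(K) = -3*(-¼) = ¾)
j(v, a) = -11
G(W, B) = ¾ + B + W (G(W, B) = (W + B) + ¾ = (B + W) + ¾ = ¾ + B + W)
l(D) = I*√545/2 (l(D) = √(-128 + ((¾ - 9 + D) - D)) = √(-128 + ((-33/4 + D) - D)) = √(-128 - 33/4) = √(-545/4) = I*√545/2)
l(-295)/j(220, x(9)) = (I*√545/2)/(-11) = (I*√545/2)*(-1/11) = -I*√545/22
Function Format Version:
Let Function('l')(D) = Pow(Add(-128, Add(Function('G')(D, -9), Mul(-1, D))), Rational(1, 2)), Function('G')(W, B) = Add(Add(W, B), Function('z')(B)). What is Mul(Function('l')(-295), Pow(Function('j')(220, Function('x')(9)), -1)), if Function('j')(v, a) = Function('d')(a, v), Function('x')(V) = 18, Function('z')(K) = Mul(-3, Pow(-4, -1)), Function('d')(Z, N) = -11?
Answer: Mul(Rational(-1, 22), I, Pow(545, Rational(1, 2))) ≈ Mul(-1.0611, I)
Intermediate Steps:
Function('z')(K) = Rational(3, 4) (Function('z')(K) = Mul(-3, Rational(-1, 4)) = Rational(3, 4))
Function('j')(v, a) = -11
Function('G')(W, B) = Add(Rational(3, 4), B, W) (Function('G')(W, B) = Add(Add(W, B), Rational(3, 4)) = Add(Add(B, W), Rational(3, 4)) = Add(Rational(3, 4), B, W))
Function('l')(D) = Mul(Rational(1, 2), I, Pow(545, Rational(1, 2))) (Function('l')(D) = Pow(Add(-128, Add(Add(Rational(3, 4), -9, D), Mul(-1, D))), Rational(1, 2)) = Pow(Add(-128, Add(Add(Rational(-33, 4), D), Mul(-1, D))), Rational(1, 2)) = Pow(Add(-128, Rational(-33, 4)), Rational(1, 2)) = Pow(Rational(-545, 4), Rational(1, 2)) = Mul(Rational(1, 2), I, Pow(545, Rational(1, 2))))
Mul(Function('l')(-295), Pow(Function('j')(220, Function('x')(9)), -1)) = Mul(Mul(Rational(1, 2), I, Pow(545, Rational(1, 2))), Pow(-11, -1)) = Mul(Mul(Rational(1, 2), I, Pow(545, Rational(1, 2))), Rational(-1, 11)) = Mul(Rational(-1, 22), I, Pow(545, Rational(1, 2)))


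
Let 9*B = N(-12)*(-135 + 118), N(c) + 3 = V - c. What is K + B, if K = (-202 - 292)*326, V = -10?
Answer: -1449379/9 ≈ -1.6104e+5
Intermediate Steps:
N(c) = -13 - c (N(c) = -3 + (-10 - c) = -13 - c)
K = -161044 (K = -494*326 = -161044)
B = 17/9 (B = ((-13 - 1*(-12))*(-135 + 118))/9 = ((-13 + 12)*(-17))/9 = (-1*(-17))/9 = (⅑)*17 = 17/9 ≈ 1.8889)
K + B = -161044 + 17/9 = -1449379/9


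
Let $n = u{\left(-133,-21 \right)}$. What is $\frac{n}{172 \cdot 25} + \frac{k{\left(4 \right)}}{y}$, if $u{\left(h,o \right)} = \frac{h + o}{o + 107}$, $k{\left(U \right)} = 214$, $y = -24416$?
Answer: $- \frac{5181079}{564314800} \approx -0.0091812$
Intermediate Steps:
$u{\left(h,o \right)} = \frac{h + o}{107 + o}$
$n = - \frac{77}{43}$ ($n = \frac{-133 - 21}{107 - 21} = \frac{1}{86} \left(-154\right) = - \frac{77}{43} \approx -1.7907$)
$\frac{n}{172 \cdot 25} + \frac{k{\left(4 \right)}}{y} = - \frac{77}{43 \cdot 172 \cdot 25} + \frac{214}{-24416} = - \frac{77}{43 \cdot 4300} + 214 \left(- \frac{1}{24416}\right) = \left(- \frac{77}{43}\right) \frac{1}{4300} - \frac{107}{12208} = - \frac{77}{184900} - \frac{107}{12208} = - \frac{5181079}{564314800}$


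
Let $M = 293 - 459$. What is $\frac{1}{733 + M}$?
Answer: $\frac{1}{567} \approx 0.0017637$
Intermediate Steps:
$M = -166$
$\frac{1}{733 + M} = \frac{1}{733 - 166} = \frac{1}{567}$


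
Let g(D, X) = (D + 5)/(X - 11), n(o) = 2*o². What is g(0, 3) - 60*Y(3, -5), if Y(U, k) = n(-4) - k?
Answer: -17765/8 ≈ -2220.6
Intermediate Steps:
g(D, X) = (5 + D)/(-11 + X)
Y(U, k) = 32 - k (Y(U, k) = 2*(-4)² - k = 2*16 - k = 32 - k)
g(0, 3) - 60*Y(3, -5) = (5 + 0)/(-11 + 3) - 60*(32 - 1*(-5)) = 5/(-8) - 60*(32 + 5) = -⅛*5 - 60*37 = -5/8 - 2220 = -17765/8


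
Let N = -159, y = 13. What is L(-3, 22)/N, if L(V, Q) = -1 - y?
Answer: 14/159 ≈ 0.088050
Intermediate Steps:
L(V, Q) = -14 (L(V, Q) = -1 - 1*13 = -1 - 13 = -14)
L(-3, 22)/N = -14/(-159) = -14*(-1/159) = 14/159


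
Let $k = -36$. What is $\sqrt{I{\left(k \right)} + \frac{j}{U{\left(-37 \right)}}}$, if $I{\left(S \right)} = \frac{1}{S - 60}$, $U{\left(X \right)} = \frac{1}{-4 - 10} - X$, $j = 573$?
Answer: $\frac{\sqrt{2387283690}}{12408} \approx 3.9378$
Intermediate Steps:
$U{\left(X \right)} = - \frac{1}{14} - X$ ($U{\left(X \right)} = \frac{1}{-4 - 10} - X = \frac{1}{-14} - X = - \frac{1}{14} - X$)
$I{\left(S \right)} = \frac{1}{-60 + S}$
$\sqrt{I{\left(k \right)} + \frac{j}{U{\left(-37 \right)}}} = \sqrt{\frac{1}{-60 - 36} + \frac{573}{- \frac{1}{14} - -37}} = \sqrt{\frac{1}{-96} + \frac{573}{- \frac{1}{14} + 37}} = \sqrt{- \frac{1}{96} + \frac{573}{\frac{517}{14}}} = \sqrt{- \frac{1}{96} + 573 \cdot \frac{14}{517}} = \sqrt{- \frac{1}{96} + \frac{8022}{517}} = \sqrt{\frac{769595}{49632}} = \frac{\sqrt{2387283690}}{12408}$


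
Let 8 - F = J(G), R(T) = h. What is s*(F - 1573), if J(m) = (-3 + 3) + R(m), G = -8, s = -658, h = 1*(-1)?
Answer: 1029112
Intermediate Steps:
h = -1
R(T) = -1
J(m) = -1 (J(m) = (-3 + 3) - 1 = 0 - 1 = -1)
F = 9 (F = 8 - 1*(-1) = 8 + 1 = 9)
s*(F - 1573) = -658*(9 - 1573) = -658*(-1564) = 1029112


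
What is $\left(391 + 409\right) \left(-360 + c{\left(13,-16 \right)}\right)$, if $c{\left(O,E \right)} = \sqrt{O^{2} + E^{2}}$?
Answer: $-288000 + 4000 \sqrt{17} \approx -2.7151 \cdot 10^{5}$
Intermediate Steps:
$c{\left(O,E \right)} = \sqrt{E^{2} + O^{2}}$
$\left(391 + 409\right) \left(-360 + c{\left(13,-16 \right)}\right) = \left(391 + 409\right) \left(-360 + \sqrt{\left(-16\right)^{2} + 13^{2}}\right) = 800 \left(-360 + \sqrt{256 + 169}\right) = 800 \left(-360 + \sqrt{425}\right) = 800 \left(-360 + 5 \sqrt{17}\right) = -288000 + 4000 \sqrt{17}$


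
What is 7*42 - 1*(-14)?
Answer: 308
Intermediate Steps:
7*42 - 1*(-14) = 294 + 14 = 308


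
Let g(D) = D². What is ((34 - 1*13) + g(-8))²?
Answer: 7225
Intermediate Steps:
((34 - 1*13) + g(-8))² = ((34 - 1*13) + (-8)²)² = ((34 - 13) + 64)² = (21 + 64)² = 85² = 7225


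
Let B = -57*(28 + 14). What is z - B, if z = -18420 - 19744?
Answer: -35770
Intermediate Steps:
B = -2394 (B = -57*42 = -2394)
z = -38164
z - B = -38164 - 1*(-2394) = -38164 + 2394 = -35770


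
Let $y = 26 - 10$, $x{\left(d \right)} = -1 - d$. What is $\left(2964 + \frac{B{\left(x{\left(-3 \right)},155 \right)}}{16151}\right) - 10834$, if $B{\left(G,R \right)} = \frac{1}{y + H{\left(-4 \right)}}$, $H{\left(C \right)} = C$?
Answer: $- \frac{1525300439}{193812} \approx -7870.0$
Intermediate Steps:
$y = 16$
$B{\left(G,R \right)} = \frac{1}{12}$ ($B{\left(G,R \right)} = \frac{1}{16 - 4} = \frac{1}{12}$)
$\left(2964 + \frac{B{\left(x{\left(-3 \right)},155 \right)}}{16151}\right) - 10834 = \left(2964 + \frac{1}{12 \cdot 16151}\right) - 10834 = \left(2964 + \frac{1}{12} \cdot \frac{1}{16151}\right) - 10834 = \left(2964 + \frac{1}{193812}\right) - 10834 = \frac{574458769}{193812} - 10834 = - \frac{1525300439}{193812}$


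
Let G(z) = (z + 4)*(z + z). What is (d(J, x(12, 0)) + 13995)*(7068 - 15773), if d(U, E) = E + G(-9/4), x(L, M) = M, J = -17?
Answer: -974063385/8 ≈ -1.2176e+8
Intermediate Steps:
G(z) = 2*z*(4 + z) (G(z) = (4 + z)*(2*z) = 2*z*(4 + z))
d(U, E) = -63/8 + E (d(U, E) = E + 2*(-9/4)*(4 - 9/4) = E + 2*(-9/4)*(7/4) = E - 63/8 = -63/8 + E)
(d(J, x(12, 0)) + 13995)*(7068 - 15773) = ((-63/8 + 0) + 13995)*(7068 - 15773) = (-63/8 + 13995)*(-8705) = (111897/8)*(-8705) = -974063385/8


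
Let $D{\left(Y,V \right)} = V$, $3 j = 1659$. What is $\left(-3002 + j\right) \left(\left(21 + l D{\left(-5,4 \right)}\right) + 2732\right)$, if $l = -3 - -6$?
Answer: $-6771485$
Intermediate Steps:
$j = 553$ ($j = \frac{1}{3} \cdot 1659 = 553$)
$l = 3$ ($l = -3 + 6 = 3$)
$\left(-3002 + j\right) \left(\left(21 + l D{\left(-5,4 \right)}\right) + 2732\right) = \left(-3002 + 553\right) \left(\left(21 + 3 \cdot 4\right) + 2732\right) = - 2449 \left(\left(21 + 12\right) + 2732\right) = - 2449 \left(33 + 2732\right) = \left(-2449\right) 2765 = -6771485$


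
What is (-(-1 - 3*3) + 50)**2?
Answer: 3600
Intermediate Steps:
(-(-1 - 3*3) + 50)**2 = (-(-1 - 9) + 50)**2 = (-1*(-10) + 50)**2 = (10 + 50)**2 = 60**2 = 3600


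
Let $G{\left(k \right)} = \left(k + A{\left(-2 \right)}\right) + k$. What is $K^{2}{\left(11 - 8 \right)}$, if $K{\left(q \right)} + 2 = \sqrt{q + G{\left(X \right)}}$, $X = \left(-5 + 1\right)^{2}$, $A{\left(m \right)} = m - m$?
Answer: $\left(2 - \sqrt{35}\right)^{2} \approx 15.336$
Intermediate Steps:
$A{\left(m \right)} = 0$
$X = 16$ ($X = \left(-4\right)^{2} = 16$)
$G{\left(k \right)} = 2 k$ ($G{\left(k \right)} = \left(k + 0\right) + k = k + k = 2 k$)
$K{\left(q \right)} = -2 + \sqrt{32 + q}$ ($K{\left(q \right)} = -2 + \sqrt{q + 2 \cdot 16} = -2 + \sqrt{q + 32} = -2 + \sqrt{32 + q}$)
$K^{2}{\left(11 - 8 \right)} = \left(-2 + \sqrt{32 + \left(11 - 8\right)}\right)^{2} = \left(-2 + \sqrt{32 + 3}\right)^{2} = \left(-2 + \sqrt{35}\right)^{2}$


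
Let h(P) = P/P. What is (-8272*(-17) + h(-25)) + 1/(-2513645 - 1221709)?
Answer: 525284156249/3735354 ≈ 1.4063e+5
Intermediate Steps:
h(P) = 1
(-8272*(-17) + h(-25)) + 1/(-2513645 - 1221709) = (-8272*(-17) + 1) + 1/(-2513645 - 1221709) = (-517*(-272) + 1) + 1/(-3735354) = (140624 + 1) - 1/3735354 = 140625 - 1/3735354 = 525284156249/3735354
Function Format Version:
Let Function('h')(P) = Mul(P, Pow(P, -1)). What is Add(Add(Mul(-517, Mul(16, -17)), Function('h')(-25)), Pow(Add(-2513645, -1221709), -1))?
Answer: Rational(525284156249, 3735354) ≈ 1.4063e+5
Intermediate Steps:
Function('h')(P) = 1
Add(Add(Mul(-517, Mul(16, -17)), Function('h')(-25)), Pow(Add(-2513645, -1221709), -1)) = Add(Add(Mul(-517, Mul(16, -17)), 1), Pow(Add(-2513645, -1221709), -1)) = Add(Add(Mul(-517, -272), 1), Pow(-3735354, -1)) = Add(Add(140624, 1), Rational(-1, 3735354)) = Add(140625, Rational(-1, 3735354)) = Rational(525284156249, 3735354)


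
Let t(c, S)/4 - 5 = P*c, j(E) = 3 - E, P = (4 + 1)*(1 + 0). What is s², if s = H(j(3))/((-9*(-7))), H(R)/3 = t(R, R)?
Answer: 400/441 ≈ 0.90703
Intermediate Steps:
P = 5 (P = 5*1 = 5)
t(c, S) = 20 + 20*c (t(c, S) = 20 + 4*(5*c) = 20 + 20*c)
H(R) = 60 + 60*R (H(R) = 3*(20 + 20*R) = 60 + 60*R)
s = 20/21 (s = (60 + 60*(3 - 1*3))/((-9*(-7))) = (60 + 60*(3 - 3))/63 = (60 + 60*0)*(1/63) = (60 + 0)*(1/63) = 60*(1/63) = 20/21 ≈ 0.95238)
s² = (20/21)² = 400/441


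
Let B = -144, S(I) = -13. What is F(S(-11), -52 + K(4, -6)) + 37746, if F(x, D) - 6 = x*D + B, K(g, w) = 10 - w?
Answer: 38076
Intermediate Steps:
F(x, D) = -138 + D*x (F(x, D) = 6 + (x*D - 144) = 6 + (D*x - 144) = 6 + (-144 + D*x) = -138 + D*x)
F(S(-11), -52 + K(4, -6)) + 37746 = (-138 + (-52 + (10 - 1*(-6)))*(-13)) + 37746 = (-138 + (-52 + (10 + 6))*(-13)) + 37746 = (-138 + (-52 + 16)*(-13)) + 37746 = (-138 - 36*(-13)) + 37746 = (-138 + 468) + 37746 = 330 + 37746 = 38076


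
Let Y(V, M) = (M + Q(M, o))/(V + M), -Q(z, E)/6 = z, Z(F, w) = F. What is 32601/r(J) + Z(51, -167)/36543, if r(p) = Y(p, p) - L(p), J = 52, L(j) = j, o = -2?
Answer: -794223709/1327729 ≈ -598.18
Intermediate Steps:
Q(z, E) = -6*z
Y(V, M) = -5*M/(M + V) (Y(V, M) = (M - 6*M)/(V + M) = (-5*M)/(M + V) = -5*M/(M + V))
r(p) = -5/2 - p (r(p) = -5*p/(p + p) - p = -5*p/(2*p) - p = -5*p*1/(2*p) - p = -5/2 - p)
32601/r(J) + Z(51, -167)/36543 = 32601/(-5/2 - 1*52) + 51/36543 = 32601/(-5/2 - 52) + 51*(1/36543) = 32601/(-109/2) + 17/12181 = 32601*(-2/109) + 17/12181 = -65202/109 + 17/12181 = -794223709/1327729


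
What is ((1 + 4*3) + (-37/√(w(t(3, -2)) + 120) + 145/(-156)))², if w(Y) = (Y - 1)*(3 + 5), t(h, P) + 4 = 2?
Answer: 7785461/48672 - 69671*√6/1872 ≈ 68.794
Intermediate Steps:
t(h, P) = -2 (t(h, P) = -4 + 2 = -2)
w(Y) = -8 + 8*Y (w(Y) = (-1 + Y)*8 = -8 + 8*Y)
((1 + 4*3) + (-37/√(w(t(3, -2)) + 120) + 145/(-156)))² = ((1 + 4*3) + (-37/√((-8 + 8*(-2)) + 120) + 145/(-156)))² = ((1 + 12) + (-37/√((-8 - 16) + 120) + 145*(-1/156)))² = (13 + (-37/√(-24 + 120) - 145/156))² = (13 + (-37*√6/24 - 145/156))² = (13 + (-145/156 - 37*√6/24))² = (1883/156 - 37*√6/24)²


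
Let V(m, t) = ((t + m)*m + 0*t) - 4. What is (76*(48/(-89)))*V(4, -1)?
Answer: -29184/89 ≈ -327.91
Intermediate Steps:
V(m, t) = -4 + m*(m + t) (V(m, t) = ((m + t)*m + 0) - 4 = (m*(m + t) + 0) - 4 = m*(m + t) - 4 = -4 + m*(m + t))
(76*(48/(-89)))*V(4, -1) = (76*(48/(-89)))*(-4 + 4² + 4*(-1)) = (76*(48*(-1/89)))*(-4 + 16 - 4) = (76*(-48/89))*8 = -3648/89*8 = -29184/89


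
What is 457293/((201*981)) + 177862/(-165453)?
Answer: 4509943523/3624909777 ≈ 1.2442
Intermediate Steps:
457293/((201*981)) + 177862/(-165453) = 457293/197181 + 177862*(-1/165453) = 457293*(1/197181) - 177862/165453 = 152431/65727 - 177862/165453 = 4509943523/3624909777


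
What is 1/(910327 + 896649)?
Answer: 1/1806976 ≈ 5.5341e-7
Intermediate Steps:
1/(910327 + 896649) = 1/1806976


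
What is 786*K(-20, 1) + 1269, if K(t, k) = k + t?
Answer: -13665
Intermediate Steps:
786*K(-20, 1) + 1269 = 786*(1 - 20) + 1269 = 786*(-19) + 1269 = -14934 + 1269 = -13665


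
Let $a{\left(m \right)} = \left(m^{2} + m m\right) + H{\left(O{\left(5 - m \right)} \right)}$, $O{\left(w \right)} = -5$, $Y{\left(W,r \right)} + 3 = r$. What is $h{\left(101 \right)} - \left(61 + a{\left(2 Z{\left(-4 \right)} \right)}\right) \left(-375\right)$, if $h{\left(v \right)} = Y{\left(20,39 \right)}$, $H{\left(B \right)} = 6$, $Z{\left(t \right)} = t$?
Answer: $73161$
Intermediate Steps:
$Y{\left(W,r \right)} = -3 + r$
$a{\left(m \right)} = 6 + 2 m^{2}$ ($a{\left(m \right)} = \left(m^{2} + m m\right) + 6 = \left(m^{2} + m^{2}\right) + 6 = 2 m^{2} + 6 = 6 + 2 m^{2}$)
$h{\left(v \right)} = 36$ ($h{\left(v \right)} = -3 + 39 = 36$)
$h{\left(101 \right)} - \left(61 + a{\left(2 Z{\left(-4 \right)} \right)}\right) \left(-375\right) = 36 - \left(61 + \left(6 + 2 \left(2 \left(-4\right)\right)^{2}\right)\right) \left(-375\right) = 36 - \left(61 + \left(6 + 2 \left(-8\right)^{2}\right)\right) \left(-375\right) = 36 - \left(61 + \left(6 + 2 \cdot 64\right)\right) \left(-375\right) = 36 - \left(61 + \left(6 + 128\right)\right) \left(-375\right) = 36 - \left(61 + 134\right) \left(-375\right) = 36 - 195 \left(-375\right) = 36 - -73125 = 36 + 73125 = 73161$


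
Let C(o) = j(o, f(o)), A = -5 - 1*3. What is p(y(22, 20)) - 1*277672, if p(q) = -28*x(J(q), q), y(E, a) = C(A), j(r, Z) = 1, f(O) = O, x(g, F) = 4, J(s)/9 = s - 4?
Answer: -277784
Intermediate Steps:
J(s) = -36 + 9*s (J(s) = 9*(s - 4) = 9*(-4 + s) = -36 + 9*s)
A = -8 (A = -5 - 3 = -8)
C(o) = 1
y(E, a) = 1
p(q) = -112 (p(q) = -28*4 = -112)
p(y(22, 20)) - 1*277672 = -112 - 1*277672 = -112 - 277672 = -277784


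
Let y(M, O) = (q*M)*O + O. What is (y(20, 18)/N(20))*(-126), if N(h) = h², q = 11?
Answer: -125307/100 ≈ -1253.1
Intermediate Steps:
y(M, O) = O + 11*M*O (y(M, O) = (11*M)*O + O = 11*M*O + O = O + 11*M*O)
(y(20, 18)/N(20))*(-126) = ((18*(1 + 11*20))/(20²))*(-126) = ((18*(1 + 220))/400)*(-126) = ((18*221)*(1/400))*(-126) = (3978*(1/400))*(-126) = (1989/200)*(-126) = -125307/100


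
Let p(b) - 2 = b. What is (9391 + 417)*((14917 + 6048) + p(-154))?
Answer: 204133904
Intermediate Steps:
p(b) = 2 + b
(9391 + 417)*((14917 + 6048) + p(-154)) = (9391 + 417)*((14917 + 6048) + (2 - 154)) = 9808*(20965 - 152) = 9808*20813 = 204133904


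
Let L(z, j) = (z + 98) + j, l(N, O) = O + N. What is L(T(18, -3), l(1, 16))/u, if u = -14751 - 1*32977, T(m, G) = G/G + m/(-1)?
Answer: -49/23864 ≈ -0.0020533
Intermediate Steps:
T(m, G) = 1 - m (T(m, G) = 1 + m*(-1) = 1 - m)
u = -47728 (u = -14751 - 32977 = -47728)
l(N, O) = N + O
L(z, j) = 98 + j + z (L(z, j) = (98 + z) + j = 98 + j + z)
L(T(18, -3), l(1, 16))/u = (98 + (1 + 16) + (1 - 1*18))/(-47728) = (98 + 17 + (1 - 18))*(-1/47728) = (98 + 17 - 17)*(-1/47728) = 98*(-1/47728) = -49/23864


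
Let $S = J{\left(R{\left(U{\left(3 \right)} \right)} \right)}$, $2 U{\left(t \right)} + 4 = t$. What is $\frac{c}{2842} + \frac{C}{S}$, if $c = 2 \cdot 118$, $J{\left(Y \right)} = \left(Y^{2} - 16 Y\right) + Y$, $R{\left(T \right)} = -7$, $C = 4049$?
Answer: $\frac{824543}{31262} \approx 26.375$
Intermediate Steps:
$U{\left(t \right)} = -2 + \frac{t}{2}$
$J{\left(Y \right)} = Y^{2} - 15 Y$
$S = 154$ ($S = - 7 \left(-15 - 7\right) = \left(-7\right) \left(-22\right) = 154$)
$c = 236$
$\frac{c}{2842} + \frac{C}{S} = \frac{236}{2842} + \frac{4049}{154} = 236 \cdot \frac{1}{2842} + 4049 \cdot \frac{1}{154} = \frac{118}{1421} + \frac{4049}{154} = \frac{824543}{31262}$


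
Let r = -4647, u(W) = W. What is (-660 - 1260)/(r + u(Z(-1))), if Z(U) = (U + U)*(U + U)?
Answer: 1920/4643 ≈ 0.41353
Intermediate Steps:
Z(U) = 4*U² (Z(U) = (2*U)*(2*U) = 4*U²)
(-660 - 1260)/(r + u(Z(-1))) = (-660 - 1260)/(-4647 + 4*(-1)²) = -1920/(-4647 + 4*1) = -1920/(-4647 + 4) = -1920/(-4643) = -1920*(-1/4643) = 1920/4643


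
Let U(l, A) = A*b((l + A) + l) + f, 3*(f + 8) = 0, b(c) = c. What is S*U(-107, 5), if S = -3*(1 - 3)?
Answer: -6318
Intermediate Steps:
f = -8 (f = -8 + (1/3)*0 = -8 + 0 = -8)
S = 6 (S = -3*(-2) = 6)
U(l, A) = -8 + A*(A + 2*l) (U(l, A) = A*((l + A) + l) - 8 = A*((A + l) + l) - 8 = A*(A + 2*l) - 8 = -8 + A*(A + 2*l))
S*U(-107, 5) = 6*(-8 + 5*(5 + 2*(-107))) = 6*(-8 + 5*(5 - 214)) = 6*(-8 + 5*(-209)) = 6*(-8 - 1045) = 6*(-1053) = -6318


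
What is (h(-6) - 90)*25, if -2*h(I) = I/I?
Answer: -4525/2 ≈ -2262.5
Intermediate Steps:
h(I) = -½ (h(I) = -I/(2*I) = -½*1 = -½)
(h(-6) - 90)*25 = (-½ - 90)*25 = -181/2*25 = -4525/2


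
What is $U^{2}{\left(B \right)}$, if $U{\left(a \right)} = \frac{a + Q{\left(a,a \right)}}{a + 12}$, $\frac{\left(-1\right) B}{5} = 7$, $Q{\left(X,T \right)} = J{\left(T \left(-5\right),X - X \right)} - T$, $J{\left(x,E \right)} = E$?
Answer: $0$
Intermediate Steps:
$Q{\left(X,T \right)} = - T$ ($Q{\left(X,T \right)} = \left(X - X\right) - T = 0 - T = - T$)
$B = -35$ ($B = \left(-5\right) 7 = -35$)
$U{\left(a \right)} = 0$ ($U{\left(a \right)} = \frac{a - a}{a + 12} = \frac{0}{12 + a} = 0$)
$U^{2}{\left(B \right)} = 0^{2} = 0$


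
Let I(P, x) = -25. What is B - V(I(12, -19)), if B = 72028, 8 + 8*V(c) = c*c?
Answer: 575607/8 ≈ 71951.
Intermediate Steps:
V(c) = -1 + c²/8 (V(c) = -1 + (c*c)/8 = -1 + c²/8)
B - V(I(12, -19)) = 72028 - (-1 + (⅛)*(-25)²) = 72028 - (-1 + (⅛)*625) = 72028 - (-1 + 625/8) = 72028 - 1*617/8 = 72028 - 617/8 = 575607/8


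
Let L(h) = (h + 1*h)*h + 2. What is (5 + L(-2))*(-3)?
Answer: -45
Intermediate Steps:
L(h) = 2 + 2*h² (L(h) = (h + h)*h + 2 = (2*h)*h + 2 = 2*h² + 2 = 2 + 2*h²)
(5 + L(-2))*(-3) = (5 + (2 + 2*(-2)²))*(-3) = (5 + (2 + 2*4))*(-3) = (5 + (2 + 8))*(-3) = (5 + 10)*(-3) = 15*(-3) = -45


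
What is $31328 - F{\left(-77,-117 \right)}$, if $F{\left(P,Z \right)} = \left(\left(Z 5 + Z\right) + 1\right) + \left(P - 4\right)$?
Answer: $32110$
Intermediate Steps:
$F{\left(P,Z \right)} = -3 + P + 6 Z$ ($F{\left(P,Z \right)} = \left(\left(5 Z + Z\right) + 1\right) + \left(-4 + P\right) = \left(6 Z + 1\right) + \left(-4 + P\right) = \left(1 + 6 Z\right) + \left(-4 + P\right) = -3 + P + 6 Z$)
$31328 - F{\left(-77,-117 \right)} = 31328 - \left(-3 - 77 + 6 \left(-117\right)\right) = 31328 - \left(-3 - 77 - 702\right) = 31328 - -782 = 31328 + 782 = 32110$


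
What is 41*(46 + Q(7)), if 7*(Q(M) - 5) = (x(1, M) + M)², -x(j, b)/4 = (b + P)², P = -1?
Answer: 784166/7 ≈ 1.1202e+5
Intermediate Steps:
x(j, b) = -4*(-1 + b)² (x(j, b) = -4*(b - 1)² = -4*(-1 + b)²)
Q(M) = 5 + (M - 4*(-1 + M)²)²/7 (Q(M) = 5 + (-4*(-1 + M)² + M)²/7 = 5 + (M - 4*(-1 + M)²)²/7)
41*(46 + Q(7)) = 41*(46 + (5 + (7 - 4*(-1 + 7)²)²/7)) = 41*(46 + (5 + (7 - 4*6²)²/7)) = 41*(46 + (5 + (7 - 4*36)²/7)) = 41*(46 + (5 + (7 - 144)²/7)) = 41*(46 + (5 + (⅐)*(-137)²)) = 41*(46 + (5 + (⅐)*18769)) = 41*(46 + (5 + 18769/7)) = 41*(46 + 18804/7) = 41*(19126/7) = 784166/7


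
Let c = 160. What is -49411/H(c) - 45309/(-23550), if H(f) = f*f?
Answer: -24791/4019200 ≈ -0.0061681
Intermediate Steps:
H(f) = f**2
-49411/H(c) - 45309/(-23550) = -49411/(160**2) - 45309/(-23550) = -49411/25600 - 45309*(-1/23550) = -49411*1/25600 + 15103/7850 = -49411/25600 + 15103/7850 = -24791/4019200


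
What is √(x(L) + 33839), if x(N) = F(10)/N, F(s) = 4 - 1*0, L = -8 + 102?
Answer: 9*√922845/47 ≈ 183.95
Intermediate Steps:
L = 94
F(s) = 4 (F(s) = 4 + 0 = 4)
x(N) = 4/N
√(x(L) + 33839) = √(4/94 + 33839) = √(4*(1/94) + 33839) = √(2/47 + 33839) = √(1590435/47) = 9*√922845/47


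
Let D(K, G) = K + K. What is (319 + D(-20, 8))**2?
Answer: 77841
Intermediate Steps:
D(K, G) = 2*K
(319 + D(-20, 8))**2 = (319 + 2*(-20))**2 = (319 - 40)**2 = 279**2 = 77841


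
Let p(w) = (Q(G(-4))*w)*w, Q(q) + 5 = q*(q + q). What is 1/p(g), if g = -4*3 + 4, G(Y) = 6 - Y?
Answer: 1/12480 ≈ 8.0128e-5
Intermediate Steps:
g = -8 (g = -12 + 4 = -8)
Q(q) = -5 + 2*q² (Q(q) = -5 + q*(q + q) = -5 + q*(2*q) = -5 + 2*q²)
p(w) = 195*w² (p(w) = ((-5 + 2*(6 - 1*(-4))²)*w)*w = ((-5 + 2*(6 + 4)²)*w)*w = ((-5 + 2*10²)*w)*w = ((-5 + 2*100)*w)*w = ((-5 + 200)*w)*w = (195*w)*w = 195*w²)
1/p(g) = 1/(195*(-8)²) = 1/(195*64) = 1/12480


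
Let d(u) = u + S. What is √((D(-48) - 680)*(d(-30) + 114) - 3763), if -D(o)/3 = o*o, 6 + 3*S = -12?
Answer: I*√595939 ≈ 771.97*I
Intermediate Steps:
S = -6 (S = -2 + (⅓)*(-12) = -2 - 4 = -6)
D(o) = -3*o² (D(o) = -3*o*o = -3*o²)
d(u) = -6 + u (d(u) = u - 6 = -6 + u)
√((D(-48) - 680)*(d(-30) + 114) - 3763) = √((-3*(-48)² - 680)*((-6 - 30) + 114) - 3763) = √((-3*2304 - 680)*(-36 + 114) - 3763) = √((-6912 - 680)*78 - 3763) = √(-7592*78 - 3763) = √(-592176 - 3763) = √(-595939) = I*√595939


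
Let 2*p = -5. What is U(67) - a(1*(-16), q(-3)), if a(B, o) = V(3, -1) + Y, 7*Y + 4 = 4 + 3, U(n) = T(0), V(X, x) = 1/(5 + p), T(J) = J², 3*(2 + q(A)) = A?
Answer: -29/35 ≈ -0.82857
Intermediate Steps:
q(A) = -2 + A/3
p = -5/2 (p = (½)*(-5) = -5/2 ≈ -2.5000)
V(X, x) = ⅖ (V(X, x) = 1/(5 - 5/2) = 1/(5/2) = ⅖)
U(n) = 0 (U(n) = 0² = 0)
Y = 3/7 (Y = -4/7 + (4 + 3)/7 = -4/7 + (⅐)*7 = -4/7 + 1 = 3/7 ≈ 0.42857)
a(B, o) = 29/35 (a(B, o) = ⅖ + 3/7 = 29/35)
U(67) - a(1*(-16), q(-3)) = 0 - 1*29/35 = 0 - 29/35 = -29/35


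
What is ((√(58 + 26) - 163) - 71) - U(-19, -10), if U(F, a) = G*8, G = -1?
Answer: -226 + 2*√21 ≈ -216.83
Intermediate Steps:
U(F, a) = -8 (U(F, a) = -1*8 = -8)
((√(58 + 26) - 163) - 71) - U(-19, -10) = ((√(58 + 26) - 163) - 71) - 1*(-8) = ((√84 - 163) - 71) + 8 = ((2*√21 - 163) - 71) + 8 = ((-163 + 2*√21) - 71) + 8 = (-234 + 2*√21) + 8 = -226 + 2*√21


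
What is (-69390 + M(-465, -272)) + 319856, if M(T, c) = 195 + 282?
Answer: 250943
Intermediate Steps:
M(T, c) = 477
(-69390 + M(-465, -272)) + 319856 = (-69390 + 477) + 319856 = -68913 + 319856 = 250943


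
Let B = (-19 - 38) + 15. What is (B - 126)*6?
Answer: -1008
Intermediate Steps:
B = -42 (B = -57 + 15 = -42)
(B - 126)*6 = (-42 - 126)*6 = -168*6 = -1008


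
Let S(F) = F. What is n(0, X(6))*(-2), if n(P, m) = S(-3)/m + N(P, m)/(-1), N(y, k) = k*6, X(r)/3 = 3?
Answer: 326/3 ≈ 108.67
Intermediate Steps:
X(r) = 9 (X(r) = 3*3 = 9)
N(y, k) = 6*k
n(P, m) = -6*m - 3/m (n(P, m) = -3/m + (6*m)/(-1) = -3/m + (6*m)*(-1) = -3/m - 6*m = -6*m - 3/m)
n(0, X(6))*(-2) = (-6*9 - 3/9)*(-2) = (-54 - 3*⅑)*(-2) = (-54 - ⅓)*(-2) = -163/3*(-2) = 326/3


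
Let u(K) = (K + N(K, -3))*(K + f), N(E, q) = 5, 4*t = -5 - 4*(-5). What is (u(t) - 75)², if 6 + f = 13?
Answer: 93025/256 ≈ 363.38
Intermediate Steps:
t = 15/4 (t = (-5 - 4*(-5))/4 = (-5 + 20)/4 = (¼)*15 = 15/4 ≈ 3.7500)
f = 7 (f = -6 + 13 = 7)
u(K) = (5 + K)*(7 + K) (u(K) = (K + 5)*(K + 7) = (5 + K)*(7 + K))
(u(t) - 75)² = ((35 + (15/4)² + 12*(15/4)) - 75)² = ((35 + 225/16 + 45) - 75)² = (1505/16 - 75)² = (305/16)² = 93025/256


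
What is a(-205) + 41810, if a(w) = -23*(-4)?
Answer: 41902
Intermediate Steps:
a(w) = 92
a(-205) + 41810 = 92 + 41810 = 41902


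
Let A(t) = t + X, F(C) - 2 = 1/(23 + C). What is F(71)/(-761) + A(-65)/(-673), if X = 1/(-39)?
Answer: 176449541/1877552898 ≈ 0.093978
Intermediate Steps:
X = -1/39 ≈ -0.025641
F(C) = 2 + 1/(23 + C)
A(t) = -1/39 + t (A(t) = t - 1/39 = -1/39 + t)
F(71)/(-761) + A(-65)/(-673) = ((47 + 2*71)/(23 + 71))/(-761) + (-1/39 - 65)/(-673) = ((47 + 142)/94)*(-1/761) - 2536/39*(-1/673) = ((1/94)*189)*(-1/761) + 2536/26247 = (189/94)*(-1/761) + 2536/26247 = -189/71534 + 2536/26247 = 176449541/1877552898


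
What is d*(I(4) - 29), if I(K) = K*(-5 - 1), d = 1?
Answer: -53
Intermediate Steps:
I(K) = -6*K (I(K) = K*(-6) = -6*K)
d*(I(4) - 29) = 1*(-6*4 - 29) = 1*(-24 - 29) = 1*(-53) = -53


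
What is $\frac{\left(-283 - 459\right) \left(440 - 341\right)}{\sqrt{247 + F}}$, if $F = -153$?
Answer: $- \frac{36729 \sqrt{94}}{47} \approx -7576.6$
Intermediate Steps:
$\frac{\left(-283 - 459\right) \left(440 - 341\right)}{\sqrt{247 + F}} = \frac{\left(-283 - 459\right) \left(440 - 341\right)}{\sqrt{247 - 153}} = \frac{\left(-742\right) 99}{\sqrt{94}} = - 73458 \frac{\sqrt{94}}{94} = - \frac{36729 \sqrt{94}}{47}$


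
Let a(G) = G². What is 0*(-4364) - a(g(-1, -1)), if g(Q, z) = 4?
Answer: -16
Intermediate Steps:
0*(-4364) - a(g(-1, -1)) = 0*(-4364) - 1*4² = 0 - 1*16 = 0 - 16 = -16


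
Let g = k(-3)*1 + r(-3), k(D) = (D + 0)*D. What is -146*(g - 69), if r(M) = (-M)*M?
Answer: 10074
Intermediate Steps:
r(M) = -M**2
k(D) = D**2 (k(D) = D*D = D**2)
g = 0 (g = (-3)**2*1 - 1*(-3)**2 = 9*1 - 1*9 = 9 - 9 = 0)
-146*(g - 69) = -146*(0 - 69) = -146*(-69) = 10074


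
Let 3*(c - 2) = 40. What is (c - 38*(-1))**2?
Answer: 25600/9 ≈ 2844.4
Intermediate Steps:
c = 46/3 (c = 2 + (1/3)*40 = 2 + 40/3 = 46/3 ≈ 15.333)
(c - 38*(-1))**2 = (46/3 - 38*(-1))**2 = (46/3 + 38)**2 = (160/3)**2 = 25600/9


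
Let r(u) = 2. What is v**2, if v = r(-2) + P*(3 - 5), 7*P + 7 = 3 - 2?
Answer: 676/49 ≈ 13.796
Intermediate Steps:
P = -6/7 (P = -1 + (3 - 2)/7 = -1 + (1/7)*1 = -1 + 1/7 = -6/7 ≈ -0.85714)
v = 26/7 (v = 2 - 6*(3 - 5)/7 = 2 - 6/7*(-2) = 2 + 12/7 = 26/7 ≈ 3.7143)
v**2 = (26/7)**2 = 676/49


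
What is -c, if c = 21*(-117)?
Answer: 2457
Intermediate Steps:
c = -2457
-c = -1*(-2457) = 2457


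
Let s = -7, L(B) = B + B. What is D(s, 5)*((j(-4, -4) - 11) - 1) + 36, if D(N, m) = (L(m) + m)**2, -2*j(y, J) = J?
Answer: -2214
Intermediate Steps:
L(B) = 2*B
j(y, J) = -J/2
D(N, m) = 9*m**2 (D(N, m) = (2*m + m)**2 = (3*m)**2 = 9*m**2)
D(s, 5)*((j(-4, -4) - 11) - 1) + 36 = (9*5**2)*((-1/2*(-4) - 11) - 1) + 36 = (9*25)*((2 - 11) - 1) + 36 = 225*(-9 - 1) + 36 = 225*(-10) + 36 = -2250 + 36 = -2214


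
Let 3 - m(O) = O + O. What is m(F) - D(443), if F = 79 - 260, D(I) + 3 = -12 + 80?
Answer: 300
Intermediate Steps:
D(I) = 65 (D(I) = -3 + (-12 + 80) = -3 + 68 = 65)
F = -181
m(O) = 3 - 2*O (m(O) = 3 - (O + O) = 3 - 2*O)
m(F) - D(443) = (3 - 2*(-181)) - 1*65 = (3 + 362) - 65 = 365 - 65 = 300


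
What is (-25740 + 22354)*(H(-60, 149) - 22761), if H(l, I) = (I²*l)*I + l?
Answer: 672120190746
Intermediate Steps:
H(l, I) = l + l*I³ (H(l, I) = (l*I²)*I + l = l*I³ + l = l + l*I³)
(-25740 + 22354)*(H(-60, 149) - 22761) = (-25740 + 22354)*(-60*(1 + 149³) - 22761) = -3386*(-60*(1 + 3307949) - 22761) = -3386*(-60*3307950 - 22761) = -3386*(-198477000 - 22761) = -3386*(-198499761) = 672120190746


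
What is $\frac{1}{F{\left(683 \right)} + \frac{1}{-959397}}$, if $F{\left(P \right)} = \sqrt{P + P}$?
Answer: $\frac{959397}{1257324596529893} + \frac{920442603609 \sqrt{1366}}{1257324596529893} \approx 0.027057$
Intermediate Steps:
$F{\left(P \right)} = \sqrt{2} \sqrt{P}$ ($F{\left(P \right)} = \sqrt{2 P} = \sqrt{2} \sqrt{P}$)
$\frac{1}{F{\left(683 \right)} + \frac{1}{-959397}} = \frac{1}{\sqrt{2} \sqrt{683} + \frac{1}{-959397}} = \frac{1}{\sqrt{1366} - \frac{1}{959397}} = \frac{1}{- \frac{1}{959397} + \sqrt{1366}}$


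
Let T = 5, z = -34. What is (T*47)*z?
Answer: -7990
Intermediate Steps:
(T*47)*z = (5*47)*(-34) = 235*(-34) = -7990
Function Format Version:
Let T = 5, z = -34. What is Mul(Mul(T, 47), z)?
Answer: -7990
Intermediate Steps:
Mul(Mul(T, 47), z) = Mul(Mul(5, 47), -34) = Mul(235, -34) = -7990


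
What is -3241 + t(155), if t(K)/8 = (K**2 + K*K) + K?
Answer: 382399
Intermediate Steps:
t(K) = 8*K + 16*K**2 (t(K) = 8*((K**2 + K*K) + K) = 8*((K**2 + K**2) + K) = 8*(2*K**2 + K) = 8*(K + 2*K**2) = 8*K + 16*K**2)
-3241 + t(155) = -3241 + 8*155*(1 + 2*155) = -3241 + 8*155*(1 + 310) = -3241 + 8*155*311 = -3241 + 385640 = 382399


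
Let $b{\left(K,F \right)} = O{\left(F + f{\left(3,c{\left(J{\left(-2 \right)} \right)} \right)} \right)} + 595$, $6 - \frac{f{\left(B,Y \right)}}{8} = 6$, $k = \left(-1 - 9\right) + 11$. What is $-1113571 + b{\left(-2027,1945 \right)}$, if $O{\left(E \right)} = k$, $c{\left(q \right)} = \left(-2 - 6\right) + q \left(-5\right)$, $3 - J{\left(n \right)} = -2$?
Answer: $-1112975$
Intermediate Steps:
$J{\left(n \right)} = 5$ ($J{\left(n \right)} = 3 - -2 = 3 + 2 = 5$)
$c{\left(q \right)} = -8 - 5 q$ ($c{\left(q \right)} = \left(-2 - 6\right) - 5 q = -8 - 5 q$)
$k = 1$ ($k = \left(-1 - 9\right) + 11 = -10 + 11 = 1$)
$f{\left(B,Y \right)} = 0$ ($f{\left(B,Y \right)} = 48 - 48 = 0$)
$O{\left(E \right)} = 1$
$b{\left(K,F \right)} = 596$ ($b{\left(K,F \right)} = 1 + 595 = 596$)
$-1113571 + b{\left(-2027,1945 \right)} = -1113571 + 596 = -1112975$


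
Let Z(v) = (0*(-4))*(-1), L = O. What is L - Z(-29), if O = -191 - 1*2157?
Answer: -2348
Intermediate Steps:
O = -2348 (O = -191 - 2157 = -2348)
L = -2348
Z(v) = 0 (Z(v) = 0*(-1) = 0)
L - Z(-29) = -2348 - 1*0 = -2348 + 0 = -2348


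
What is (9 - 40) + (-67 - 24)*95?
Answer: -8676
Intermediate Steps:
(9 - 40) + (-67 - 24)*95 = -31 - 91*95 = -31 - 8645 = -8676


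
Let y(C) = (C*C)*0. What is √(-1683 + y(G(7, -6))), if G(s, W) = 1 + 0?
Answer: 3*I*√187 ≈ 41.024*I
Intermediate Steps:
G(s, W) = 1
y(C) = 0 (y(C) = C²*0 = 0)
√(-1683 + y(G(7, -6))) = √(-1683 + 0) = √(-1683) = 3*I*√187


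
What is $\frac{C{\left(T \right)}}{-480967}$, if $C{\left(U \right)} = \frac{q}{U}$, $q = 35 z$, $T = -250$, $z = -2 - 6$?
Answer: $- \frac{28}{12024175} \approx -2.3286 \cdot 10^{-6}$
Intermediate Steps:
$z = -8$ ($z = -2 - 6 = -8$)
$q = -280$ ($q = 35 \left(-8\right) = -280$)
$C{\left(U \right)} = - \frac{280}{U}$
$\frac{C{\left(T \right)}}{-480967} = \frac{\left(-280\right) \frac{1}{-250}}{-480967} = \left(-280\right) \left(- \frac{1}{250}\right) \left(- \frac{1}{480967}\right) = \frac{28}{25} \left(- \frac{1}{480967}\right) = - \frac{28}{12024175}$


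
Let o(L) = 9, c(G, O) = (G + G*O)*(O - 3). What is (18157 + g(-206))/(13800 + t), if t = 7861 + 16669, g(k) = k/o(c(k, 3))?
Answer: 163207/344970 ≈ 0.47310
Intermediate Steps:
c(G, O) = (-3 + O)*(G + G*O) (c(G, O) = (G + G*O)*(-3 + O) = (-3 + O)*(G + G*O))
g(k) = k/9
t = 24530
(18157 + g(-206))/(13800 + t) = (18157 + (⅑)*(-206))/(13800 + 24530) = (18157 - 206/9)/38330 = (163207/9)*(1/38330) = 163207/344970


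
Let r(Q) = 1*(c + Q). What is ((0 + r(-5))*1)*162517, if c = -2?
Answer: -1137619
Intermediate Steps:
r(Q) = -2 + Q (r(Q) = 1*(-2 + Q) = -2 + Q)
((0 + r(-5))*1)*162517 = ((0 + (-2 - 5))*1)*162517 = ((0 - 7)*1)*162517 = -7*1*162517 = -7*162517 = -1137619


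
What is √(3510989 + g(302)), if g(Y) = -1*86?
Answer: √3510903 ≈ 1873.7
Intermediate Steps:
g(Y) = -86
√(3510989 + g(302)) = √(3510989 - 86) = √3510903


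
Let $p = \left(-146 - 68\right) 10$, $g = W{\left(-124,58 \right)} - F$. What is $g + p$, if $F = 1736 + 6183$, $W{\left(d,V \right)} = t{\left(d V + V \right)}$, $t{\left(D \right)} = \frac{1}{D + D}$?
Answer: $- \frac{143521813}{14268} \approx -10059.0$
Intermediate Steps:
$t{\left(D \right)} = \frac{1}{2 D}$
$W{\left(d,V \right)} = \frac{1}{2 \left(V + V d\right)}$ ($W{\left(d,V \right)} = \frac{1}{2 \left(d V + V\right)} = \frac{1}{2 \left(V d + V\right)} = \frac{1}{2 \left(V + V d\right)}$)
$F = 7919$
$g = - \frac{112988293}{14268}$ ($g = \frac{1}{2 \cdot 58 \left(1 - 124\right)} - 7919 = \frac{1}{2} \cdot \frac{1}{58} \frac{1}{-123} - 7919 = \frac{1}{2} \cdot \frac{1}{58} \left(- \frac{1}{123}\right) - 7919 = - \frac{1}{14268} - 7919 = - \frac{112988293}{14268} \approx -7919.0$)
$p = -2140$ ($p = \left(-214\right) 10 = -2140$)
$g + p = - \frac{112988293}{14268} - 2140 = - \frac{143521813}{14268}$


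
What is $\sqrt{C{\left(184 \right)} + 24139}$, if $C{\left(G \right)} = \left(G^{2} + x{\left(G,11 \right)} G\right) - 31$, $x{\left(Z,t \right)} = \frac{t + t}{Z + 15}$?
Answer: $\frac{2 \sqrt{574059479}}{199} \approx 240.8$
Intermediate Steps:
$x{\left(Z,t \right)} = \frac{2 t}{15 + Z}$
$C{\left(G \right)} = -31 + G^{2} + \frac{22 G}{15 + G}$ ($C{\left(G \right)} = \left(G^{2} + 2 \cdot 11 \frac{1}{15 + G} G\right) - 31 = \left(G^{2} + \frac{22}{15 + G} G\right) - 31 = \left(G^{2} + \frac{22 G}{15 + G}\right) - 31 = -31 + G^{2} + \frac{22 G}{15 + G}$)
$\sqrt{C{\left(184 \right)} + 24139} = \sqrt{\frac{22 \cdot 184 + \left(-31 + 184^{2}\right) \left(15 + 184\right)}{15 + 184} + 24139} = \sqrt{\frac{4048 + \left(-31 + 33856\right) 199}{199} + 24139} = \sqrt{\frac{4048 + 33825 \cdot 199}{199} + 24139} = \sqrt{\frac{4048 + 6731175}{199} + 24139} = \sqrt{\frac{1}{199} \cdot 6735223 + 24139} = \sqrt{\frac{6735223}{199} + 24139} = \sqrt{\frac{11538884}{199}} = \frac{2 \sqrt{574059479}}{199}$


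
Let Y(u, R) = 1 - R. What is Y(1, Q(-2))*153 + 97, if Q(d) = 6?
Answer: -668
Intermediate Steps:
Y(1, Q(-2))*153 + 97 = (1 - 1*6)*153 + 97 = (1 - 6)*153 + 97 = -5*153 + 97 = -765 + 97 = -668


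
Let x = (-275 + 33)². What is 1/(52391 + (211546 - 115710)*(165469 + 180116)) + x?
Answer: 1939612532716365/33119536451 ≈ 58564.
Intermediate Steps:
x = 58564 (x = (-242)² = 58564)
1/(52391 + (211546 - 115710)*(165469 + 180116)) + x = 1/(52391 + (211546 - 115710)*(165469 + 180116)) + 58564 = 1/(52391 + 95836*345585) + 58564 = 1/(52391 + 33119484060) + 58564 = 1/33119536451 + 58564 = 1939612532716365/33119536451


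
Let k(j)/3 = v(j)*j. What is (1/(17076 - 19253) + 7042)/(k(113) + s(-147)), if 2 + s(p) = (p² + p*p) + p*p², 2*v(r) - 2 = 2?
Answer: -15330433/6819733333 ≈ -0.0022480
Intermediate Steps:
v(r) = 2 (v(r) = 1 + (½)*2 = 1 + 1 = 2)
s(p) = -2 + p³ + 2*p² (s(p) = -2 + ((p² + p*p) + p*p²) = -2 + ((p² + p²) + p³) = -2 + (2*p² + p³) = -2 + (p³ + 2*p²) = -2 + p³ + 2*p²)
k(j) = 6*j (k(j) = 3*(2*j) = 6*j)
(1/(17076 - 19253) + 7042)/(k(113) + s(-147)) = (1/(17076 - 19253) + 7042)/(6*113 + (-2 + (-147)³ + 2*(-147)²)) = (1/(-2177) + 7042)/(678 + (-2 - 3176523 + 2*21609)) = (-1/2177 + 7042)/(678 + (-2 - 3176523 + 43218)) = 15330433/(2177*(678 - 3133307)) = (15330433/2177)/(-3132629) = (15330433/2177)*(-1/3132629) = -15330433/6819733333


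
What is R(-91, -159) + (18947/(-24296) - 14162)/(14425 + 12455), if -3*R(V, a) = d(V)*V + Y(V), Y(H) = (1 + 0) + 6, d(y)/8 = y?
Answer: -4807846053233/217692160 ≈ -22086.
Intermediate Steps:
d(y) = 8*y
Y(H) = 7 (Y(H) = 1 + 6 = 7)
R(V, a) = -7/3 - 8*V²/3 (R(V, a) = -((8*V)*V + 7)/3 = -(8*V² + 7)/3 = -(7 + 8*V²)/3 = -7/3 - 8*V²/3)
R(-91, -159) + (18947/(-24296) - 14162)/(14425 + 12455) = (-7/3 - 8/3*(-91)²) + (18947/(-24296) - 14162)/(14425 + 12455) = (-7/3 - 8/3*8281) + (18947*(-1/24296) - 14162)/26880 = (-7/3 - 66248/3) + (-18947/24296 - 14162)*(1/26880) = -22085 - 344098899/24296*1/26880 = -22085 - 114699633/217692160 = -4807846053233/217692160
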